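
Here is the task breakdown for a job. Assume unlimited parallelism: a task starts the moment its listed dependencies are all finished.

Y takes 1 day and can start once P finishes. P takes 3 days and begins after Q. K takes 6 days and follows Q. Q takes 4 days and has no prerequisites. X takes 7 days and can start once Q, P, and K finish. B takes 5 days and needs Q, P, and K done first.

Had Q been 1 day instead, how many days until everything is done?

As given, the longest chain is Q→K→X = 4+6+7 = 17, so the finish is 17 days.
Since Q is critical, the -3 change carries straight to that chain (now 14 days).
No other chain overtakes it, so the finish is 14 days.

14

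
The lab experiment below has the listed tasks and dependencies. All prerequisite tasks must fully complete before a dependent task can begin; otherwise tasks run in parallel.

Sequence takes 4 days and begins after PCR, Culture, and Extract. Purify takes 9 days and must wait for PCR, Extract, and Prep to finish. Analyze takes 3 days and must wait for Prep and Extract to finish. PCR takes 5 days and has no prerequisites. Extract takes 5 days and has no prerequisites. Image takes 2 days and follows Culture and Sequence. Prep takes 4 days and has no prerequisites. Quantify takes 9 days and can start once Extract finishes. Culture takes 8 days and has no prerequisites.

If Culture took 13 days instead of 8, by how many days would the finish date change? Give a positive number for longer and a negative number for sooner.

Actual critical path: Culture→Sequence→Image = 8+4+2 = 14 ⇒ 14 days.
Since Culture is critical, the +5 change carries straight to that chain (now 19 days).
That remains the longest chain; total 19 days.
Change in finish: 19 − 14 = +5 days.

5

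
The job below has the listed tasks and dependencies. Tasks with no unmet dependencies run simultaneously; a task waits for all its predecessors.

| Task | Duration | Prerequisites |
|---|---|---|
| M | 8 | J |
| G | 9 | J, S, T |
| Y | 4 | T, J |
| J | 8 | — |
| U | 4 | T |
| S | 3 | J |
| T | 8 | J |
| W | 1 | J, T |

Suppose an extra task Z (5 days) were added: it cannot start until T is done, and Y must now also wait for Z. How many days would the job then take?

25

Originally the job takes 25 days.
With Z inserted, Y now waits for max(T, J, Z).
New critical path: J→T→Z→Y = 8+8+5+4 = 25 ⇒ 25 days.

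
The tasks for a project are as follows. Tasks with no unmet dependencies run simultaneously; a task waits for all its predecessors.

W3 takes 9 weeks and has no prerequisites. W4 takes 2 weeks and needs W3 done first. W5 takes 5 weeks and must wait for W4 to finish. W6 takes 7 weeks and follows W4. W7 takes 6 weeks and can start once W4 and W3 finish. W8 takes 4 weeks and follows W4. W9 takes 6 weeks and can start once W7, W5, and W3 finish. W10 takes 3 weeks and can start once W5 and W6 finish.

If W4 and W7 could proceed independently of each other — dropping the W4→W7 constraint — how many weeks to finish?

22

With the dependency in place, W3→W4→W7→W9 = 9+2+6+6 = 23 sets the finish at 23 weeks.
Without W4→W7, W7's earliest start moves from 11 to 9.
The longest chain is now W3→W4→W5→W9 = 9+2+5+6 = 22, so the schedule takes 22 weeks.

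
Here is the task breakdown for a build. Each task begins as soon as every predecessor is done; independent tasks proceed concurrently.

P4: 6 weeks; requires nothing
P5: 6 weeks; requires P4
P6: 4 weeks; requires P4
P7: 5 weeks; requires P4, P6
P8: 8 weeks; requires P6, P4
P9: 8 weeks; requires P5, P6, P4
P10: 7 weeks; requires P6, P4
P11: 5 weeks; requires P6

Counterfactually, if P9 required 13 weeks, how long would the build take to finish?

As given, the longest chain is P4→P5→P9 = 6+6+8 = 20, so the finish is 20 weeks.
P9 is on the critical path; changing it to 13 makes that path 25 weeks.
The critical path is still P4→P5→P9; finish is now 25 weeks.

25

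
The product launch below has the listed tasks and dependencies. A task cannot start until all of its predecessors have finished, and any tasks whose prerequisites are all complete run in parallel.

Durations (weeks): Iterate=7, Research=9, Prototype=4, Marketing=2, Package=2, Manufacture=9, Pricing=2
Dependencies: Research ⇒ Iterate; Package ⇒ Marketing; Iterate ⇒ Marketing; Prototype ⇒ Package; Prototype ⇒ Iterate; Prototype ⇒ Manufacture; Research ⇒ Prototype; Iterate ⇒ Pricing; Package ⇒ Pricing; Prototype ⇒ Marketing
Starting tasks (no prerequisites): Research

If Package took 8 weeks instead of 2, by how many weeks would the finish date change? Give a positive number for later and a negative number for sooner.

As given, the longest chain is Research→Prototype→Iterate→Pricing = 9+4+7+2 = 22, so the finish is 22 weeks.
Package is off the critical path — its longest chain is 17 weeks, giving 5 of slack.
New critical path: Research→Prototype→Package→Pricing = 9+4+8+2 = 23 ⇒ 23 weeks.
Change in finish: 23 − 22 = +1 weeks.

1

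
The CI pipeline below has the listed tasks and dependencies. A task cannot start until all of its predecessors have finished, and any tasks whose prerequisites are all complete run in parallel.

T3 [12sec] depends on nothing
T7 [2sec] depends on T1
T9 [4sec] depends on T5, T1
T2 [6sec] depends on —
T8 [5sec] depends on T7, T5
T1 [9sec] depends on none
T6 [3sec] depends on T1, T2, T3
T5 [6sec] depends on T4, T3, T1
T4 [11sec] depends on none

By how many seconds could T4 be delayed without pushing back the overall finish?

The longest chain is T3→T5→T8 = 12+6+5 = 23; overall finish 23 seconds.
The longest chain containing T4 totals 22 seconds.
Slack of T4 = 1 − 0 = 1 second.

1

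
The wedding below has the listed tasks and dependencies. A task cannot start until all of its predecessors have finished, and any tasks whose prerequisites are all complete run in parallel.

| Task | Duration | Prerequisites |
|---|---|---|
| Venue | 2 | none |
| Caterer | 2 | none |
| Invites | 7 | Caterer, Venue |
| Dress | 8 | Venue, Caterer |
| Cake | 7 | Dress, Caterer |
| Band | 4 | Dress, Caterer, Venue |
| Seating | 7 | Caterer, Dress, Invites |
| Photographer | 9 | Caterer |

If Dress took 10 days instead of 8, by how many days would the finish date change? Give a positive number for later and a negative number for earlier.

Actual critical path: Venue→Dress→Cake = 2+8+7 = 17 ⇒ 17 days.
Since Dress is critical, the +2 change carries straight to that chain (now 19 days).
That remains the longest chain; total 19 days.
Change in finish: 19 − 17 = +2 days.

2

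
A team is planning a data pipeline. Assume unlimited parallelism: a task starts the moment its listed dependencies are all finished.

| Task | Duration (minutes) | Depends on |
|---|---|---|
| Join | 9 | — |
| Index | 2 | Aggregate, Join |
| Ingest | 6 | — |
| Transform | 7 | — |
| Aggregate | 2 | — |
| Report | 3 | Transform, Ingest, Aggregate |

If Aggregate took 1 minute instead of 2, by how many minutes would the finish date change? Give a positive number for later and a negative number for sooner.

As given, the longest chain is Join→Index = 9+2 = 11, so the finish is 11 minutes.
The longest path through Aggregate is only 5 minutes, so Aggregate has float 6.
That remains the longest chain; total 11 minutes.
Change in finish: 11 − 11 = +0 minutes.

0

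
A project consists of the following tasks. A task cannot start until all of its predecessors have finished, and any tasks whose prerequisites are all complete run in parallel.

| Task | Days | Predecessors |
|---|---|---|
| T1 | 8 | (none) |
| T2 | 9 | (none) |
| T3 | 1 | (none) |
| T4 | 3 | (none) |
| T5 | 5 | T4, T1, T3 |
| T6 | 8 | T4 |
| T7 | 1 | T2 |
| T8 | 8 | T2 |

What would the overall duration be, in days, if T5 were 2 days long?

Actual critical path: T2→T8 = 9+8 = 17 ⇒ 17 days.
The longest path through T5 is only 13 days, so T5 has float 4.
That remains the longest chain; total 17 days.

17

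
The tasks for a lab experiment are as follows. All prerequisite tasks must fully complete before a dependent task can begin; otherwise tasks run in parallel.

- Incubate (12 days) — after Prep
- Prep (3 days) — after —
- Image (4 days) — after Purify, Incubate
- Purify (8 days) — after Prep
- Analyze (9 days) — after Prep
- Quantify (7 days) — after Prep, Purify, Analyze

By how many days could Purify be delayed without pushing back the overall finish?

1

Prep→Incubate→Image = 3+12+4 = 19 sets the makespan at 19 days.
Purify finishes as early as 11 and must finish by 12.
So Purify can slip 12 − 11 = 1 day.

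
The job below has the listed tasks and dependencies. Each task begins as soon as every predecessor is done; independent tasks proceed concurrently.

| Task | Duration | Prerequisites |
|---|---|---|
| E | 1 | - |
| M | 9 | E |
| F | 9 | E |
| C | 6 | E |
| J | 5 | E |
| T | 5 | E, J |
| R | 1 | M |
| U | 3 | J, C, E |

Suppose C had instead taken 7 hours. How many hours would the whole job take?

The binding path is E→M→R = 1+9+1 = 11; finish at 11 hours.
C has 1 hour of float (longest path through it is 10).
The critical path is still E→M→R; finish is now 11 hours.

11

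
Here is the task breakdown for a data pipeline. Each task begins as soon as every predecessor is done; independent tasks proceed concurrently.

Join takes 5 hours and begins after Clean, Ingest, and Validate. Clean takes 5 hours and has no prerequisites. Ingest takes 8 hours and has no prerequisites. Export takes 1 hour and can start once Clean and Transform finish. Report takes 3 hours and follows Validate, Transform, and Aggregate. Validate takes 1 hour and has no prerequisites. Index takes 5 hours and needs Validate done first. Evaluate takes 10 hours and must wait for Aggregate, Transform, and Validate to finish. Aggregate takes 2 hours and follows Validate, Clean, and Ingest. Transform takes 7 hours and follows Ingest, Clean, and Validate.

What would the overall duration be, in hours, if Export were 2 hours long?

As given, the longest chain is Ingest→Transform→Evaluate = 8+7+10 = 25, so the finish is 25 hours.
Export has 9 hours of float (longest path through it is 16).
No other chain overtakes it, so the finish is 25 hours.

25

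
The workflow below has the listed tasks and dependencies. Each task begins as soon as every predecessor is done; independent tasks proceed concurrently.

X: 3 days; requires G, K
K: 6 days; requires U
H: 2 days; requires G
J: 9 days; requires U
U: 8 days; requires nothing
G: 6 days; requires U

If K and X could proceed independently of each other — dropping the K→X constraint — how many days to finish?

Before: longest chain U→K→X = 8+6+3 = 17, finish 17.
Dropping K→X doesn't change X's earliest start (14); another predecessor still binds.
The longest chain is now U→G→X = 8+6+3 = 17, so the project takes 17 days.

17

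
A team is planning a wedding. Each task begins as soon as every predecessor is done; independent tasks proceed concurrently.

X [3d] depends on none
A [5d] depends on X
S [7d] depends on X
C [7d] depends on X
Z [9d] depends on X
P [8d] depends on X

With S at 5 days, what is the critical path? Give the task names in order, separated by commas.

The binding path is X→Z = 3+9 = 12; finish at 12 days.
S is off the critical path — its longest chain is 10 days, giving 2 of slack.
That remains the longest chain; total 12 days.

X, Z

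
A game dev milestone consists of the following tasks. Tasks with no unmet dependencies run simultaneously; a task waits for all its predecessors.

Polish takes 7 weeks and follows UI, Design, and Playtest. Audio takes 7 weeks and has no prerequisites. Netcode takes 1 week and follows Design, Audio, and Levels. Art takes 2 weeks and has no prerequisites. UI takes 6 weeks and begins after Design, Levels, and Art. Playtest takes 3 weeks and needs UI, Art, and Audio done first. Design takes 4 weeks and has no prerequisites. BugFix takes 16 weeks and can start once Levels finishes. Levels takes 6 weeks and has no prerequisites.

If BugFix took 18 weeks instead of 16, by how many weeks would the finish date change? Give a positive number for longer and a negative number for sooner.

Baseline: Levels→BugFix = 6+16 = 22 → 22 weeks.
Since BugFix is critical, the +2 change carries straight to that chain (now 24 weeks).
The critical path is still Levels→BugFix; finish is now 24 weeks.
Change in finish: 24 − 22 = +2 weeks.

2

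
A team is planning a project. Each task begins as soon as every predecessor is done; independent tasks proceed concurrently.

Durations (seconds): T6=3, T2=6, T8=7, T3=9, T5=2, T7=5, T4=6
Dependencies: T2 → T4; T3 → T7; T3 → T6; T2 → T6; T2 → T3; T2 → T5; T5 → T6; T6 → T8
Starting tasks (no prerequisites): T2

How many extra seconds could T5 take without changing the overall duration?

7

The longest chain is T2→T3→T6→T8 = 6+9+3+7 = 25; overall finish 25 seconds.
The longest chain containing T5 totals 18 seconds.
Slack of T5 = 13 − 6 = 7 seconds.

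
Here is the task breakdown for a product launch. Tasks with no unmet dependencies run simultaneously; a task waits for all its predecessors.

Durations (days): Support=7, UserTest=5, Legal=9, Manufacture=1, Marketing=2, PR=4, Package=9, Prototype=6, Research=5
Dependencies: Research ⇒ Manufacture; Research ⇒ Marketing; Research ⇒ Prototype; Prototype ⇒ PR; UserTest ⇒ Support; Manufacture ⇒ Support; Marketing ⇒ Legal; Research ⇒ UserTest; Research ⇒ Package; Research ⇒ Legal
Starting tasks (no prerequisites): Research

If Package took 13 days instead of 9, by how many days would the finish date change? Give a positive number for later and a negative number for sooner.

1

Actual critical path: Research→UserTest→Support = 5+5+7 = 17 ⇒ 17 days.
Package is off the critical path — its longest chain is 14 days, giving 3 of slack.
Now Research→Package = 5+13 = 18 is longest, so the finish becomes 18 days.
Change in finish: 18 − 17 = +1 days.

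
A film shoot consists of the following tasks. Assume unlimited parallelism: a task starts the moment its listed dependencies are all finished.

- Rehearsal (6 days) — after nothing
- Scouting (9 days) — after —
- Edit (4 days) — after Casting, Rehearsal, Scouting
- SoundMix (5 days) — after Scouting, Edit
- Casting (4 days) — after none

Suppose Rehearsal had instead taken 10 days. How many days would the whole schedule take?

19

The binding path is Scouting→Edit→SoundMix = 9+4+5 = 18; finish at 18 days.
Rehearsal is off the critical path — its longest chain is 15 days, giving 3 of slack.
New critical path: Rehearsal→Edit→SoundMix = 10+4+5 = 19 ⇒ 19 days.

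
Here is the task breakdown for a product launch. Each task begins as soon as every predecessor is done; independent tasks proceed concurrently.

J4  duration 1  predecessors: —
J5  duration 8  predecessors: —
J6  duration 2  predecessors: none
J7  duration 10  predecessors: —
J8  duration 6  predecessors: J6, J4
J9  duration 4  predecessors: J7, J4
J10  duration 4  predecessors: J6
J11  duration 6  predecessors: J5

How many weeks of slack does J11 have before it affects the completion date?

J5→J11 = 8+6 = 14 sets the makespan at 14 weeks.
The longest chain containing J11 totals 14 weeks.
Float = 14 − 14 = 0.

0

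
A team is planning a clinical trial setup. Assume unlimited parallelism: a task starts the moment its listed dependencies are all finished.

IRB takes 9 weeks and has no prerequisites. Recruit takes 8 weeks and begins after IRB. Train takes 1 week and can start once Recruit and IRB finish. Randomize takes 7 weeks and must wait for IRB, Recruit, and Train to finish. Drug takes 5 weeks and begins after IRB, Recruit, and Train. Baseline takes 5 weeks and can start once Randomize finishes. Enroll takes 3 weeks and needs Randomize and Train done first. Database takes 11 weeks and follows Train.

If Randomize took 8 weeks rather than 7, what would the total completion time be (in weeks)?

Baseline: IRB→Recruit→Train→Randomize→Baseline = 9+8+1+7+5 = 30 → 30 weeks.
Randomize lies on that path, so at 8 weeks the path becomes 31 weeks.
No other chain overtakes it, so the finish is 31 weeks.

31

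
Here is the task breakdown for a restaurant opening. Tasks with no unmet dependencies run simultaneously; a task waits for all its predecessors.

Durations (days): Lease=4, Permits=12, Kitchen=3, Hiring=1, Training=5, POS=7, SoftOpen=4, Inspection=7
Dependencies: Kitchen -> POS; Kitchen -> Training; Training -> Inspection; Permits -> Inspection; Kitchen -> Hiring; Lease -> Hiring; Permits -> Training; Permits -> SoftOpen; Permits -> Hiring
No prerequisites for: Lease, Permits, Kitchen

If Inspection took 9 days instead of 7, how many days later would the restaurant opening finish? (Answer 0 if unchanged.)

2

Baseline: Permits→Training→Inspection = 12+5+7 = 24 → 24 days.
Since Inspection is critical, the +2 change carries straight to that chain (now 26 days).
That remains the longest chain; total 26 days.
Change in finish: 26 − 24 = +2 days.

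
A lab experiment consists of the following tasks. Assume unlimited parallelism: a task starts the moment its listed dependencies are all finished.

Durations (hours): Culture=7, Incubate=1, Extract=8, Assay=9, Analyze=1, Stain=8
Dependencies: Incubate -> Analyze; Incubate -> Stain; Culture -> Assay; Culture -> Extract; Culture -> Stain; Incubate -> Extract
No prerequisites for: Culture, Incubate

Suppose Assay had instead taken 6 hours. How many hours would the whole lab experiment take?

The binding path is Culture→Assay = 7+9 = 16; finish at 16 hours.
Since Assay is critical, the -3 change carries straight to that chain (now 13 hours).
New critical path: Culture→Extract = 7+8 = 15 ⇒ 15 hours.

15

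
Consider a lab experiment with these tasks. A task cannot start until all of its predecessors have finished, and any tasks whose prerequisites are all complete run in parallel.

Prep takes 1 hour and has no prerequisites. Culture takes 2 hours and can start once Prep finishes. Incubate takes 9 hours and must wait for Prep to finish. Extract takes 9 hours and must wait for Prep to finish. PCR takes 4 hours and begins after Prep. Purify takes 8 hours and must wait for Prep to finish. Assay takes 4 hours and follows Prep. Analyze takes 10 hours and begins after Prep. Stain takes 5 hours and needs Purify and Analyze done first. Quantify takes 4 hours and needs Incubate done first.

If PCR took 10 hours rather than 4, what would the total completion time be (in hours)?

16

Baseline: Prep→Analyze→Stain = 1+10+5 = 16 → 16 hours.
The longest path through PCR is only 5 hours, so PCR has float 11.
No other chain overtakes it, so the finish is 16 hours.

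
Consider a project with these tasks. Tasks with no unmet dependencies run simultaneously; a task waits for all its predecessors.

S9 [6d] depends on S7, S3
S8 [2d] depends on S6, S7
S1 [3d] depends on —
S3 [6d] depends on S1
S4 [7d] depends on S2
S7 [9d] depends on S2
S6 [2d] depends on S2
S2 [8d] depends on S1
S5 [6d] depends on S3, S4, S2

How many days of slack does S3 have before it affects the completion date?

Critical path: S1→S2→S7→S9 = 3+8+9+6 = 26, so the finish is 26 days.
Longest path through S3: 15 days (earliest finish 9, latest finish 20).
Slack of S3 = 14 − 3 = 11 days.

11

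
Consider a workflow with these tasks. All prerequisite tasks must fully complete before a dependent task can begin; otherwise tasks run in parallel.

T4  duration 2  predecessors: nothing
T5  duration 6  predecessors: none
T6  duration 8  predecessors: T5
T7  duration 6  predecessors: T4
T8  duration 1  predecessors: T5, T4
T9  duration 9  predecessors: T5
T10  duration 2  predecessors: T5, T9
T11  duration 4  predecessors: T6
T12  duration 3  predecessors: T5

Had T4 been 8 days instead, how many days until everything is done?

The binding path is T5→T6→T11 = 6+8+4 = 18; finish at 18 days.
T4 has 10 days of float (longest path through it is 8).
That remains the longest chain; total 18 days.

18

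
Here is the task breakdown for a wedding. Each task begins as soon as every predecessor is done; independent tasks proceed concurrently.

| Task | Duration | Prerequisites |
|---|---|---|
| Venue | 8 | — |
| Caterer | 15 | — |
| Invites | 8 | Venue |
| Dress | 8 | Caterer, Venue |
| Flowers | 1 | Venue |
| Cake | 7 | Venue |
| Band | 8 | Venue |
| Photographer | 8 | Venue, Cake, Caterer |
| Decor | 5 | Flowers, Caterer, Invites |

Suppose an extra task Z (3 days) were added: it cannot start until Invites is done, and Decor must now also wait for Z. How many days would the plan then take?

24

Originally the plan takes 23 days.
With Z inserted, Decor now waits for max(Flowers, Caterer, Invites, Z).
New critical path: Venue→Invites→Z→Decor = 8+8+3+5 = 24 ⇒ 24 days.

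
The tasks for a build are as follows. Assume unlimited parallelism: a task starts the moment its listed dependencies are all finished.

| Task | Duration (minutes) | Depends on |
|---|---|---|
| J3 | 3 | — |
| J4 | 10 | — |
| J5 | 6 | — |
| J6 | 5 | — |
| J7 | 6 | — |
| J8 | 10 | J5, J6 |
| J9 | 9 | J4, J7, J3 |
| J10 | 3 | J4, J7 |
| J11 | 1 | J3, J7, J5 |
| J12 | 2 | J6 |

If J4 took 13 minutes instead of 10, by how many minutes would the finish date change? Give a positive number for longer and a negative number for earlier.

3

Baseline: J4→J9 = 10+9 = 19 → 19 minutes.
J4 lies on that path, so at 13 minutes the path becomes 22 minutes.
That remains the longest chain; total 22 minutes.
Change in finish: 22 − 19 = +3 minutes.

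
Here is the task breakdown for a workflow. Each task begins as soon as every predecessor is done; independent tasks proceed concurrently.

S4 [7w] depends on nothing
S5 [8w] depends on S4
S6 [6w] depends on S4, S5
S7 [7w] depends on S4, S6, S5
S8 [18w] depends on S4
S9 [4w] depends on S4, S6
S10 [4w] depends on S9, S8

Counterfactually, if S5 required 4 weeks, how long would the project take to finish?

29

Actual critical path: S4→S5→S6→S9→S10 = 7+8+6+4+4 = 29 ⇒ 29 weeks.
Since S5 is critical, the -4 change carries straight to that chain (now 25 weeks).
The binding chain switches to S4→S8→S10 = 7+18+4 = 29; finish 29 weeks.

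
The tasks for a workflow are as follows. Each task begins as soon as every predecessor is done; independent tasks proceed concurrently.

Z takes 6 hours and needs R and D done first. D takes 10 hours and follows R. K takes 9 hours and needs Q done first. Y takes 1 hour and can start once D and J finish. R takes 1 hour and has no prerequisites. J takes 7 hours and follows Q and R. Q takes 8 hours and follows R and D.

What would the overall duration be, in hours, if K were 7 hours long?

As given, the longest chain is R→D→Q→K = 1+10+8+9 = 28, so the finish is 28 hours.
Since K is critical, the -2 change carries straight to that chain (now 26 hours).
The binding chain switches to R→D→Q→J→Y = 1+10+8+7+1 = 27; finish 27 hours.

27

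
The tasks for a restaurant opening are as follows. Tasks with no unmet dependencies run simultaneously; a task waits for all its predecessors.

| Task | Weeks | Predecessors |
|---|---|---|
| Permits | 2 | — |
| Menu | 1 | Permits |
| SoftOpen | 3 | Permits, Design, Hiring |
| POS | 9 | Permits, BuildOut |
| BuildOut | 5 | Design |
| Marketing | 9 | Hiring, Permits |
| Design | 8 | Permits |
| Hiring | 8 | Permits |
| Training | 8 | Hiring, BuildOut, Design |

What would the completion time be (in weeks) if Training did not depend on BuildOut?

24

With the dependency in place, Permits→Design→BuildOut→POS = 2+8+5+9 = 24 sets the finish at 24 weeks.
Without BuildOut→Training, Training's earliest start moves from 15 to 10.
The longest chain is now Permits→Design→BuildOut→POS = 2+8+5+9 = 24, so the project takes 24 weeks.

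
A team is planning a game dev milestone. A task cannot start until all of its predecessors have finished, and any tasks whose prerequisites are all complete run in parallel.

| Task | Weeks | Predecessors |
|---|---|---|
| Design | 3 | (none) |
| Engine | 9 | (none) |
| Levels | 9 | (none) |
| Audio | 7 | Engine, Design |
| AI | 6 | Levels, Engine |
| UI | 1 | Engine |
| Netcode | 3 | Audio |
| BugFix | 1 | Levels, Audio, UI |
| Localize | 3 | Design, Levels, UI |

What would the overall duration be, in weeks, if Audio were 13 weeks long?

The binding path is Engine→Audio→Netcode = 9+7+3 = 19; finish at 19 weeks.
Audio is on the critical path; changing it to 13 makes that path 25 weeks.
That remains the longest chain; total 25 weeks.

25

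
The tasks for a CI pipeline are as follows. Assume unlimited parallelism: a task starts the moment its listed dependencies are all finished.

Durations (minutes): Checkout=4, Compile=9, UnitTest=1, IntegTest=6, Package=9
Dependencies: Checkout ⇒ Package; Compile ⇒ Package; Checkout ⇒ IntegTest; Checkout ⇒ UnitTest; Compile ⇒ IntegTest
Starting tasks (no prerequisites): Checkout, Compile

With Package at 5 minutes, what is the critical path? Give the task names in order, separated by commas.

Compile, IntegTest

As given, the longest chain is Compile→Package = 9+9 = 18, so the finish is 18 minutes.
Since Package is critical, the -4 change carries straight to that chain (now 14 minutes).
New critical path: Compile→IntegTest = 9+6 = 15 ⇒ 15 minutes.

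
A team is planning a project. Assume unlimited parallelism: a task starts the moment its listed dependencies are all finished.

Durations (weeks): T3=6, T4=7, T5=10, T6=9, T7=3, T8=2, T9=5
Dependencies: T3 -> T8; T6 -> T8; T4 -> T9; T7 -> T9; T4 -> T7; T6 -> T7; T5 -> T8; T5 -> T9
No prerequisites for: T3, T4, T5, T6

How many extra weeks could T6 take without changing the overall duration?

Critical path: T6→T7→T9 = 9+3+5 = 17, so the finish is 17 weeks.
Longest path through T6: 17 weeks (earliest finish 9, latest finish 9).
Float = 17 − 17 = 0.

0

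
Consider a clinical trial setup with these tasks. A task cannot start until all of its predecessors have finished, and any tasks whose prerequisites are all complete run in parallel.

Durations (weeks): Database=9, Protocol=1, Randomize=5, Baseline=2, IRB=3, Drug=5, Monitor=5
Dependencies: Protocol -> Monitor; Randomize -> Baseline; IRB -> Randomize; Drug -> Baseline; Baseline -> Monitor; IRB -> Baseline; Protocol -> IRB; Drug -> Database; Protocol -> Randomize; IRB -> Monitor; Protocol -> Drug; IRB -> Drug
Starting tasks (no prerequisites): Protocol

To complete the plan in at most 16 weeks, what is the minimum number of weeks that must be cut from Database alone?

Current finish: 18 weeks; target: 16.
Database is on every critical path, so each week cut from Database cuts the finish by one (this holds down to a finish of 16).
Need 18 − 16 = 2 weeks off Database → Database becomes 7 weeks, finish becomes 16.

2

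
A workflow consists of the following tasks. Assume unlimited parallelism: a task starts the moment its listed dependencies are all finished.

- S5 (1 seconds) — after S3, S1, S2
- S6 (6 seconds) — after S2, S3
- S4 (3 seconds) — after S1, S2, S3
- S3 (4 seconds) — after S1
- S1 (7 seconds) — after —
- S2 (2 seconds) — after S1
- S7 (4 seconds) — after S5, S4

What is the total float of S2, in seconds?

Critical path: S1→S3→S4→S7 = 7+4+3+4 = 18, so the finish is 18 seconds.
The longest chain containing S2 totals 16 seconds.
Slack of S2 = 9 − 7 = 2 seconds.

2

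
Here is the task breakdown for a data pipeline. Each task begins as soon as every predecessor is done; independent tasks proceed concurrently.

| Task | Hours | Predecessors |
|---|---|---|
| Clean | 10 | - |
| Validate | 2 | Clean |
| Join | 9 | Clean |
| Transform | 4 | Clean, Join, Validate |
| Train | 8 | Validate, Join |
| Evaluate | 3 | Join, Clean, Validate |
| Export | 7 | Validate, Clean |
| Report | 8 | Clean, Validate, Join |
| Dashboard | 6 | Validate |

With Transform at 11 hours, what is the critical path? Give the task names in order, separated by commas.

Critical path before the change: Clean→Join→Train = 10+9+8 = 27 giving 27 hours.
The longest path through Transform is only 23 hours, so Transform has float 4.
The binding chain switches to Clean→Join→Transform = 10+9+11 = 30; finish 30 hours.

Clean, Join, Transform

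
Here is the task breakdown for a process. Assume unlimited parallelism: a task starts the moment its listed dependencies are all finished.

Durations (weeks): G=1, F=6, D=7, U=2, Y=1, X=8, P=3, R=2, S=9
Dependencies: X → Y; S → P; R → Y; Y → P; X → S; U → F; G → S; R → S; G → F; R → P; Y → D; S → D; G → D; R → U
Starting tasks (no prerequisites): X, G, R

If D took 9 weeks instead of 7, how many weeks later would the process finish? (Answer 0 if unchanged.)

The binding path is X→S→D = 8+9+7 = 24; finish at 24 weeks.
D lies on that path, so at 9 weeks the path becomes 26 weeks.
That remains the longest chain; total 26 weeks.
Change in finish: 26 − 24 = +2 weeks.

2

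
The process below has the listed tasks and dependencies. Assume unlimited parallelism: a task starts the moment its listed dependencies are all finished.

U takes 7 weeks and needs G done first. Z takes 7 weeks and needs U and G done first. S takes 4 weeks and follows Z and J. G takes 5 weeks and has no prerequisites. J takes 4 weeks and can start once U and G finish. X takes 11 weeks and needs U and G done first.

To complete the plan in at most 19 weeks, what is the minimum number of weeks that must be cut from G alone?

Current finish: 23 weeks; target: 19.
G is on every critical path, so each week cut from G cuts the finish by one (this holds down to a finish of 19).
Need 23 − 19 = 4 weeks off G → G becomes 1 week, finish becomes 19.

4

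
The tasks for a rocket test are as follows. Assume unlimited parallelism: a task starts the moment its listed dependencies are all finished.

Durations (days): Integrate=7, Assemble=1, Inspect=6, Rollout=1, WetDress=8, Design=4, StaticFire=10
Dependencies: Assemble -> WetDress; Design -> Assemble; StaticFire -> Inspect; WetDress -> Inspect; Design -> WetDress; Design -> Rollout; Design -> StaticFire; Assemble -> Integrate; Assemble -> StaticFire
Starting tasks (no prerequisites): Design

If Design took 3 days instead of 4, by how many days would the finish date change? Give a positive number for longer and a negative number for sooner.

Baseline: Design→Assemble→StaticFire→Inspect = 4+1+10+6 = 21 → 21 days.
Design is on the critical path; changing it to 3 makes that path 20 days.
No other chain overtakes it, so the finish is 20 days.
Change in finish: 20 − 21 = -1 days.

-1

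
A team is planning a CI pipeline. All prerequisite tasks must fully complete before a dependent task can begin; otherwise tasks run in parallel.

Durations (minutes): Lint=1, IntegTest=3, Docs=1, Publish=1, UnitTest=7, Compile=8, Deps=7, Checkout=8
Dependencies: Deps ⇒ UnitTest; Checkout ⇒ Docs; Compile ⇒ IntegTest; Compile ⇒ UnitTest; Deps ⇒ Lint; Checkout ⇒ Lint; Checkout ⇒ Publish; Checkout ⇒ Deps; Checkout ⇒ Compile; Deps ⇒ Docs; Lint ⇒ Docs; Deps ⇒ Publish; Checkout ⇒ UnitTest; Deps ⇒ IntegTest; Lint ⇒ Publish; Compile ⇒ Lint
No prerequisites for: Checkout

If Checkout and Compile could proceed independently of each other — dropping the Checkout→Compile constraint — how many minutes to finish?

22

With the dependency in place, Checkout→Compile→UnitTest = 8+8+7 = 23 sets the finish at 23 minutes.
Without Checkout→Compile, Compile's earliest start moves from 8 to 0.
New critical path: Checkout→Deps→UnitTest = 8+7+7 = 22 ⇒ 22 minutes.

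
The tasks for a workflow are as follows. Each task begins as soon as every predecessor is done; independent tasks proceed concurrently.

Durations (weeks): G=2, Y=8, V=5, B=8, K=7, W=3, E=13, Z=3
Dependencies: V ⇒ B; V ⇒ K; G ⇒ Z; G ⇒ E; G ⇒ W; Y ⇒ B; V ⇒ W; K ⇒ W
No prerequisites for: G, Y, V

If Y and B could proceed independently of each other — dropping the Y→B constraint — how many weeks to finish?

15

Before: longest chain Y→B = 8+8 = 16, finish 16.
Without Y→B, B's earliest start moves from 8 to 5.
New critical path: G→E = 2+13 = 15 ⇒ 15 weeks.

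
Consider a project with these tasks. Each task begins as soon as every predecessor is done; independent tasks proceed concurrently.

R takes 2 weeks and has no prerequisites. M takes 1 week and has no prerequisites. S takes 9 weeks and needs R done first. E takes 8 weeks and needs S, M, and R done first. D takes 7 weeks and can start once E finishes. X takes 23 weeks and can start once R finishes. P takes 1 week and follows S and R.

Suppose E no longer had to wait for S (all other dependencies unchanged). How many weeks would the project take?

Original critical path: R→S→E→D = 2+9+8+7 = 26 ⇒ 26 weeks.
Without S→E, E's earliest start moves from 11 to 2.
New critical path: R→X = 2+23 = 25 ⇒ 25 weeks.

25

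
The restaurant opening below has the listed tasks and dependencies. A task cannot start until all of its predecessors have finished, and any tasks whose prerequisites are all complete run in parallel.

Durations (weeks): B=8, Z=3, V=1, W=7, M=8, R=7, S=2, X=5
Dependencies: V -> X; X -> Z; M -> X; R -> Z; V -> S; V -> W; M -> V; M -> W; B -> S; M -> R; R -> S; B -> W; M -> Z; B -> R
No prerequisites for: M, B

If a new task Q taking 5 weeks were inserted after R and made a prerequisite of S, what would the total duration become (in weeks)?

Originally the schedule takes 18 weeks.
With Q inserted, S now waits for max(R, B, V, Q).
New critical path: M→R→Q→S = 8+7+5+2 = 22 ⇒ 22 weeks.

22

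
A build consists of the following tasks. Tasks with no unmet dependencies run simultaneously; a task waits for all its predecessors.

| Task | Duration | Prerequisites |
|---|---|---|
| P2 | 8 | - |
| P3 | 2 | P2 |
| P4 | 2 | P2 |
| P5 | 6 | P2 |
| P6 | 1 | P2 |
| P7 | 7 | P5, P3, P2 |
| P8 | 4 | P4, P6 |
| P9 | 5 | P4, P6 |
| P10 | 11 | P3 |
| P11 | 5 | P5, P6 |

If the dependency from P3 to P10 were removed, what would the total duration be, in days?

21

Before: longest chain P2→P3→P10 = 8+2+11 = 21, finish 21.
Without P3→P10, P10's earliest start moves from 10 to 0.
The longest chain is now P2→P5→P7 = 8+6+7 = 21, so the project takes 21 days.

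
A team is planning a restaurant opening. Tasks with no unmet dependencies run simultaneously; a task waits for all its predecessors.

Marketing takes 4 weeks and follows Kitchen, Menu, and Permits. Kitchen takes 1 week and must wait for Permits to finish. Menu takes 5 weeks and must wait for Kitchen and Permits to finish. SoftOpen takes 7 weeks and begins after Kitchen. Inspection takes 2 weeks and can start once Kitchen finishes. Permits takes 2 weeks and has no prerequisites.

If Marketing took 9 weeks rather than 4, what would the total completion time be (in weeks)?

Actual critical path: Permits→Kitchen→Menu→Marketing = 2+1+5+4 = 12 ⇒ 12 weeks.
Since Marketing is critical, the +5 change carries straight to that chain (now 17 weeks).
The critical path is still Permits→Kitchen→Menu→Marketing; finish is now 17 weeks.

17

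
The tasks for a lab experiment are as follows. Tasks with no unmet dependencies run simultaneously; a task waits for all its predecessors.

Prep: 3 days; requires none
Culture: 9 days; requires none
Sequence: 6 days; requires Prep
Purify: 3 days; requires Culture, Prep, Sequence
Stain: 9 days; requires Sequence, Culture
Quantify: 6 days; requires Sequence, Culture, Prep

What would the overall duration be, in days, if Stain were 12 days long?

As given, the longest chain is Prep→Sequence→Stain = 3+6+9 = 18, so the finish is 18 days.
Since Stain is critical, the +3 change carries straight to that chain (now 21 days).
No other chain overtakes it, so the finish is 21 days.

21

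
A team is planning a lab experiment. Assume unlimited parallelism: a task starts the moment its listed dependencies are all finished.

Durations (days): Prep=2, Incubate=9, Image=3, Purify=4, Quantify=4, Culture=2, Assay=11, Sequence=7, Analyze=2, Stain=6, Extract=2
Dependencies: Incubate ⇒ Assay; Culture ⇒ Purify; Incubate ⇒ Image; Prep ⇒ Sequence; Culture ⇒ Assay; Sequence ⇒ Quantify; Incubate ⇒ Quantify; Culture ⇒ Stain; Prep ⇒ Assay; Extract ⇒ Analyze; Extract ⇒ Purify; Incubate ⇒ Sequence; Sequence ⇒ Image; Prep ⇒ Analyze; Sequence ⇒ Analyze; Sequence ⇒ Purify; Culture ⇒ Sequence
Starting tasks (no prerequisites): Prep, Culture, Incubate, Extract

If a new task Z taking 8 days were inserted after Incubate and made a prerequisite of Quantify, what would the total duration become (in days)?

21

Originally the project takes 20 days.
With Z inserted, Quantify now waits for max(Sequence, Incubate, Z).
New critical path: Incubate→Z→Quantify = 9+8+4 = 21 ⇒ 21 days.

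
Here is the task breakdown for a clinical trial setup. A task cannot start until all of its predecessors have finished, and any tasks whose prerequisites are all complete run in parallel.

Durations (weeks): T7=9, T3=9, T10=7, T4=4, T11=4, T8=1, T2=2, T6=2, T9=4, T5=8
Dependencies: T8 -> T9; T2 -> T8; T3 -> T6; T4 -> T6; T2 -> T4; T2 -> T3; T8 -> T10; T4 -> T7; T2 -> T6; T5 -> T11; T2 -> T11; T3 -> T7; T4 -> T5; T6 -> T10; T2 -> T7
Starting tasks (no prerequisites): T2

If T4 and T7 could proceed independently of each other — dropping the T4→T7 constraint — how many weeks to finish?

20

With the dependency in place, T2→T3→T6→T10 = 2+9+2+7 = 20 sets the finish at 20 weeks.
Dropping T4→T7 doesn't change T7's earliest start (11); another predecessor still binds.
The longest chain is now T2→T3→T6→T10 = 2+9+2+7 = 20, so the clinical trial setup takes 20 weeks.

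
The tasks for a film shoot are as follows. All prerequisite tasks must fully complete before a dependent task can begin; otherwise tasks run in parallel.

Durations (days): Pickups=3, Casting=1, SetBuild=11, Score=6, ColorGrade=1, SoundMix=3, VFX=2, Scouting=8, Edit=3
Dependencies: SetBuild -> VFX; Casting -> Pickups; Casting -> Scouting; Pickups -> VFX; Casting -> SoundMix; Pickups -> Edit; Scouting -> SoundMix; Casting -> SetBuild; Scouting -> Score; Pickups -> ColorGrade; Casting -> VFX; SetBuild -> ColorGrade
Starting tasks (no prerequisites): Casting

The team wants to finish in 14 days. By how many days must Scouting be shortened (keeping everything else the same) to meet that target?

Current finish: 15 days; target: 14.
Scouting is on every critical path, so each day cut from Scouting cuts the finish by one (this holds down to a finish of 14).
Need 15 − 14 = 1 day off Scouting → Scouting becomes 7 days, finish becomes 14.

1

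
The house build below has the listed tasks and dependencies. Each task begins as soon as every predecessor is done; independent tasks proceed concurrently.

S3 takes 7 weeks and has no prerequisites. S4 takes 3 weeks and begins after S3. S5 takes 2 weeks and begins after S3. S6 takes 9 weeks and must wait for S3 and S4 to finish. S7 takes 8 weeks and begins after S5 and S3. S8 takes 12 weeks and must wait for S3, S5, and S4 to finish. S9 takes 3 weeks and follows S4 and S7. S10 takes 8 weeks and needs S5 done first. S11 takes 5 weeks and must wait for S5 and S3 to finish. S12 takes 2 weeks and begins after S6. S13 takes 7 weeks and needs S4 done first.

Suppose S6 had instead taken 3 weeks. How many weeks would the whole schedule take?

As given, the longest chain is S3→S4→S8 = 7+3+12 = 22, so the finish is 22 weeks.
S6 is off the critical path — its longest chain is 21 weeks, giving 1 of slack.
The critical path is still S3→S4→S8; finish is now 22 weeks.

22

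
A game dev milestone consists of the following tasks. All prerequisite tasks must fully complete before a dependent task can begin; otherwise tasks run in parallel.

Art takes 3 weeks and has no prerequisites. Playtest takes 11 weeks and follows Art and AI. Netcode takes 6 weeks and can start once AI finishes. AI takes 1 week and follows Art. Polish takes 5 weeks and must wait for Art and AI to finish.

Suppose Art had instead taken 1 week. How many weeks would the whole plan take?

The binding path is Art→AI→Playtest = 3+1+11 = 15; finish at 15 weeks.
Art lies on that path, so at 1 week the path becomes 13 weeks.
That remains the longest chain; total 13 weeks.

13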